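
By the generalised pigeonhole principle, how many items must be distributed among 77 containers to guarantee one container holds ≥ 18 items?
n = (18 − 1)·77 + 1 = 1310

By the generalised pigeonhole principle, to guarantee some box contains ≥ r objects we need more than (r − 1) · k objects total. Threshold: n = (r − 1) · k + 1. With r = 18 and k = 77: n = 17 · 77 + 1 = 1309 + 1 = 1310. For n = 1309 = 17 · 77, we can put exactly 17 objects in every box, avoiding 18 in any single one — so 1310 is tight.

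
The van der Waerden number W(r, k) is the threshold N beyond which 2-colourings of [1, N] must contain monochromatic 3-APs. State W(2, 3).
W(2, 3) = 9

Lower bound: the 2-colouring RRBBRRBB of {1, ..., 8} (R at positions {1, 2, 5, 6}, B at {3, 4, 7, 8}) contains no monochromatic 3-term AP, so W(2, 3) > 8. Upper bound: a case analysis on any 2-colouring of {1, ..., 9} forces such an AP. Hence W(2, 3) = 9.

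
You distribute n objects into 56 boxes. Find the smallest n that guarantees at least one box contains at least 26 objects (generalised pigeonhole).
n = (26 − 1)·56 + 1 = 1401

By the generalised pigeonhole principle, to guarantee some box contains ≥ r objects we need more than (r − 1) · k objects total. Threshold: n = (r − 1) · k + 1. With r = 26 and k = 56: n = 25 · 56 + 1 = 1400 + 1 = 1401. For n = 1400 = 25 · 56, we can put exactly 25 objects in every box, avoiding 26 in any single one — so 1401 is tight.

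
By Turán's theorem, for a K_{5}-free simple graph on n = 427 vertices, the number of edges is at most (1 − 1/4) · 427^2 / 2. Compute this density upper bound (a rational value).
Turán density bound = (3/4) · 427^2/2 = 546987/8 ≈ 68373.375

Turán's theorem: ex(n, K_{r+1}) is achieved by the complete r-partite Turán graph T(n, r) with parts as balanced as possible, and is at most (1 − 1/r) · n^2/2. For r = 4, n = 427: the density bound is (3/4) · 182329/2 = 546987/8 ≈ 68373.375. The integer-valued extremum is e(T(427, 4)) = 68373, which is strictly less than the density bound 546987/8 since 4 ∤ 427 (the parts of T(427, 4) cannot all be equal).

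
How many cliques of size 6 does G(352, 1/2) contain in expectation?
E[# K_6] = C(352, 6) · (1/2)^C(6, 2) = 2531159270640 / 2^15 = 158197454415/2048 ≈ 77244850.788574

For each 6-subset S of vertices (there are C(352, 6) = 2531159270640 such S), let X_S = 1 if S induces a K_6 (all C(6, 2) = 15 edges present). Then P(X_S = 1) = (1/2)^15 = 1/32768. By linearity of expectation, E[# K_6] = C(352, 6) · (1/2)^15 = 2531159270640 / 32768 = 158197454415/2048 ≈ 77244850.788574.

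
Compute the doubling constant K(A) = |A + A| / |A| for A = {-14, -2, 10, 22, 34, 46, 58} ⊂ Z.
K = |A + A| / |A| = 13/7

Enumerate A + A = {a + b : a, b ∈ A}. With |A| = 7, there are |A|^2 = 49 ordered sum pairs; collecting distinct values, A + A = {-28, -16, -4, 8, 20, 32, 44, 56, 68, 80, 92, 104, 116}, so |A + A| = 13. Thus K = 13/7. Here |A + A| = 2|A| − 1 = 13, the minimum possible — so K = 13/7 is minimal, which holds iff A is an arithmetic progression.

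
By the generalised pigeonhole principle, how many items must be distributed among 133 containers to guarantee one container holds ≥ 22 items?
n = (22 − 1)·133 + 1 = 2794

By the generalised pigeonhole principle, to guarantee some box contains ≥ r objects we need more than (r − 1) · k objects total. Threshold: n = (r − 1) · k + 1. With r = 22 and k = 133: n = 21 · 133 + 1 = 2793 + 1 = 2794. For n = 2793 = 21 · 133, we can put exactly 21 objects in every box, avoiding 22 in any single one — so 2794 is tight.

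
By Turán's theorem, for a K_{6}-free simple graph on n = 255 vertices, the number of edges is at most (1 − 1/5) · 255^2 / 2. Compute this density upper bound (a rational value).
Turán density bound = (4/5) · 255^2/2 = 26010

Turán's theorem: ex(n, K_{r+1}) is achieved by the complete r-partite Turán graph T(n, r) with parts as balanced as possible, and is at most (1 − 1/r) · n^2/2. For r = 5, n = 255: the density bound is (4/5) · 65025/2 = 26010. Since 5 ∣ 255, the Turán graph T(255, 5) has parts of equal size 51, and its edge count e(T(255, 5)) = 26010 attains the density bound exactly.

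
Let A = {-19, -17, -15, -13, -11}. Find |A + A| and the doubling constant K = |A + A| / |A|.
K = |A + A| / |A| = 9/5

Enumerate A + A = {a + b : a, b ∈ A}. With |A| = 5, there are |A|^2 = 25 ordered sum pairs; collecting distinct values, A + A = {-38, -36, -34, -32, -30, -28, -26, -24, -22}, so |A + A| = 9. Thus K = 9/5. Here |A + A| = 2|A| − 1 = 9, the minimum possible — so K = 9/5 is minimal, which holds iff A is an arithmetic progression.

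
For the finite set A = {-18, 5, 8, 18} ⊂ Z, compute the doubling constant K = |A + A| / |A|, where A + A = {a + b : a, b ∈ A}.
K = |A + A| / |A| = 10/4 = 5/2

Enumerate A + A = {a + b : a, b ∈ A}. With |A| = 4, there are |A|^2 = 16 ordered sum pairs; collecting distinct values, A + A = {-36, -13, -10, 0, 10, 13, 16, 23, 26, 36}, so |A + A| = 10. Thus K = 10/4 = 5/2. For comparison, the minimum possible |A + A| over all 4-element sets is 2·4 − 1 = 7 (so min K = 7/4), attained only by arithmetic progressions.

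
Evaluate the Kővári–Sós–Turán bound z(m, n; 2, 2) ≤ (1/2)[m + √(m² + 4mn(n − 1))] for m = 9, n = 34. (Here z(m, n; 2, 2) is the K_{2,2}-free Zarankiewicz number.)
z(9, 34; 2, 2) ≤ (1/2)[9 + √(9² + 4·9·34·33)] = (1/2)[9 + √40473] = 105.0895

Kővári–Sós–Turán: let r_1, ..., r_9 be the row sums and z = Σ r_i the total number of 1s. Each pair of columns can share at most one row with both entries 1 (else a 2×2 all-ones block appears), so Σ_i C(r_i, 2) ≤ C(34, 2) = 561. By convexity Σ_i C(r_i, 2) ≥ 9·C(z/9, 2) = z(z − 9)/(2·9), giving z² − 9z − 9·34·33 ≤ 0 and hence z ≤ (1/2)[9 + √(81 + 4·10098)] = (1/2)[9 + √40473] ≈ (1/2)(9 + 201.179) = 105.0895.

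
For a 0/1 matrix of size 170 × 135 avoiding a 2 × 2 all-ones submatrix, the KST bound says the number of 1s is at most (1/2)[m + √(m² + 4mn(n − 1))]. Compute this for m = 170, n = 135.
z(170, 135; 2, 2) ≤ (1/2)[170 + √(170² + 4·170·135·134)] = (1/2)[170 + √12330100] = 1840.7121

Kővári–Sós–Turán: let r_1, ..., r_170 be the row sums and z = Σ r_i the total number of 1s. Each pair of columns can share at most one row with both entries 1 (else a 2×2 all-ones block appears), so Σ_i C(r_i, 2) ≤ C(135, 2) = 9045. By convexity Σ_i C(r_i, 2) ≥ 170·C(z/170, 2) = z(z − 170)/(2·170), giving z² − 170z − 170·135·134 ≤ 0 and hence z ≤ (1/2)[170 + √(28900 + 4·3075300)] = (1/2)[170 + √12330100] ≈ (1/2)(170 + 3511.4242) = 1840.7121.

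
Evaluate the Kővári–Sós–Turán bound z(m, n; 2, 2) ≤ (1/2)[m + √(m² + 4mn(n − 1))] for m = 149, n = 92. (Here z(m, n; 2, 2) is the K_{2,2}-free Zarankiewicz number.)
z(149, 92; 2, 2) ≤ (1/2)[149 + √(149² + 4·149·92·91)] = (1/2)[149 + √5011913] = 1193.8651

Kővári–Sós–Turán: let r_1, ..., r_149 be the row sums and z = Σ r_i the total number of 1s. Each pair of columns can share at most one row with both entries 1 (else a 2×2 all-ones block appears), so Σ_i C(r_i, 2) ≤ C(92, 2) = 4186. By convexity Σ_i C(r_i, 2) ≥ 149·C(z/149, 2) = z(z − 149)/(2·149), giving z² − 149z − 149·92·91 ≤ 0 and hence z ≤ (1/2)[149 + √(22201 + 4·1247428)] = (1/2)[149 + √5011913] ≈ (1/2)(149 + 2238.7302) = 1193.8651.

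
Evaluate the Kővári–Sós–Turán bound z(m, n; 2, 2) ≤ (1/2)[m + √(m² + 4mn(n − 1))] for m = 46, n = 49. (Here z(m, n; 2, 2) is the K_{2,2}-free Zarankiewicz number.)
z(46, 49; 2, 2) ≤ (1/2)[46 + √(46² + 4·46·49·48)] = (1/2)[46 + √434884] = 352.7287

Kővári–Sós–Turán: let r_1, ..., r_46 be the row sums and z = Σ r_i the total number of 1s. Each pair of columns can share at most one row with both entries 1 (else a 2×2 all-ones block appears), so Σ_i C(r_i, 2) ≤ C(49, 2) = 1176. By convexity Σ_i C(r_i, 2) ≥ 46·C(z/46, 2) = z(z − 46)/(2·46), giving z² − 46z − 46·49·48 ≤ 0 and hence z ≤ (1/2)[46 + √(2116 + 4·108192)] = (1/2)[46 + √434884] ≈ (1/2)(46 + 659.4574) = 352.7287.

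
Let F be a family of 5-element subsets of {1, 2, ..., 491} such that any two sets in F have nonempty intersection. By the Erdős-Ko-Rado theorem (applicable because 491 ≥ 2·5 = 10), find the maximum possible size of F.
max |F| = C(490, 4) = 2372698090

Erdős-Ko-Rado (1961): when n ≥ 2k, max |F| = C(n−1, k−1). The bound is attained by the star {A : i ∈ A} for any fixed i ∈ [n]. Here C(491−1, 5−1) = C(490, 4) = 2372698090.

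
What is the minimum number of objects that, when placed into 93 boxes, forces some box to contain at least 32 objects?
n = (32 − 1)·93 + 1 = 2884

By the generalised pigeonhole principle, to guarantee some box contains ≥ r objects we need more than (r − 1) · k objects total. Threshold: n = (r − 1) · k + 1. With r = 32 and k = 93: n = 31 · 93 + 1 = 2883 + 1 = 2884. For n = 2883 = 31 · 93, we can put exactly 31 objects in every box, avoiding 32 in any single one — so 2884 is tight.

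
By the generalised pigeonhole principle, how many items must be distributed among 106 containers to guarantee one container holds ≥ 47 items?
n = (47 − 1)·106 + 1 = 4877

By the generalised pigeonhole principle, to guarantee some box contains ≥ r objects we need more than (r − 1) · k objects total. Threshold: n = (r − 1) · k + 1. With r = 47 and k = 106: n = 46 · 106 + 1 = 4876 + 1 = 4877. For n = 4876 = 46 · 106, we can put exactly 46 objects in every box, avoiding 47 in any single one — so 4877 is tight.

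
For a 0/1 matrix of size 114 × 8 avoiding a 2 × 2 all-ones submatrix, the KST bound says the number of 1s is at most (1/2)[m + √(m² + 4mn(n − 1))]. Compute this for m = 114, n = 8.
z(114, 8; 2, 2) ≤ (1/2)[114 + √(114² + 4·114·8·7)] = (1/2)[114 + √38532] = 155.1478

Kővári–Sós–Turán: let r_1, ..., r_114 be the row sums and z = Σ r_i the total number of 1s. Each pair of columns can share at most one row with both entries 1 (else a 2×2 all-ones block appears), so Σ_i C(r_i, 2) ≤ C(8, 2) = 28. By convexity Σ_i C(r_i, 2) ≥ 114·C(z/114, 2) = z(z − 114)/(2·114), giving z² − 114z − 114·8·7 ≤ 0 and hence z ≤ (1/2)[114 + √(12996 + 4·6384)] = (1/2)[114 + √38532] ≈ (1/2)(114 + 196.2957) = 155.1478.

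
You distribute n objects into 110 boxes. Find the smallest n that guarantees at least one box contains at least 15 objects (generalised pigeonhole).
n = (15 − 1)·110 + 1 = 1541

By the generalised pigeonhole principle, to guarantee some box contains ≥ r objects we need more than (r − 1) · k objects total. Threshold: n = (r − 1) · k + 1. With r = 15 and k = 110: n = 14 · 110 + 1 = 1540 + 1 = 1541. For n = 1540 = 14 · 110, we can put exactly 14 objects in every box, avoiding 15 in any single one — so 1541 is tight.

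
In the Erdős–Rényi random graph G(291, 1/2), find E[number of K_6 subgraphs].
E[# K_6] = C(291, 6) · (1/2)^C(6, 2) = 800749637688 / 2^15 = 100093704711/4096 ≈ 24436939.626709

For each 6-subset S of vertices (there are C(291, 6) = 800749637688 such S), let X_S = 1 if S induces a K_6 (all C(6, 2) = 15 edges present). Then P(X_S = 1) = (1/2)^15 = 1/32768. By linearity of expectation, E[# K_6] = C(291, 6) · (1/2)^15 = 800749637688 / 32768 = 100093704711/4096 ≈ 24436939.626709.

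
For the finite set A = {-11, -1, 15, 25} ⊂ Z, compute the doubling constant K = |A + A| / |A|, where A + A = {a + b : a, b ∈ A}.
K = |A + A| / |A| = 9/4

Enumerate A + A = {a + b : a, b ∈ A}. With |A| = 4, there are |A|^2 = 16 ordered sum pairs; collecting distinct values, A + A = {-22, -12, -2, 4, 14, 24, 30, 40, 50}, so |A + A| = 9. Thus K = 9/4. For comparison, the minimum possible |A + A| over all 4-element sets is 2·4 − 1 = 7 (so min K = 7/4), attained only by arithmetic progressions.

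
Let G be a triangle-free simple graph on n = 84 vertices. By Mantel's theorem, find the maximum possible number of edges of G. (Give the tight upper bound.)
ex(84, K_3) = ⌊84^2/4⌋ = 1764

Mantel (1907): a triangle-free graph on n vertices has at most ⌊n^2/4⌋ edges, with equality for the complete bipartite graph K_{⌊n/2⌋, ⌈n/2⌉}. For n = 84: ⌊84^2/4⌋ = ⌊7056/4⌋ = 1764. The extremal graph is K_{42, 42}, which has 42·42 = 1764 edges.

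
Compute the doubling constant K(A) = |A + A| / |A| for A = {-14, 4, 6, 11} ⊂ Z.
K = |A + A| / |A| = 10/4 = 5/2

Enumerate A + A = {a + b : a, b ∈ A}. With |A| = 4, there are |A|^2 = 16 ordered sum pairs; collecting distinct values, A + A = {-28, -10, -8, -3, 8, 10, 12, 15, 17, 22}, so |A + A| = 10. Thus K = 10/4 = 5/2. For comparison, the minimum possible |A + A| over all 4-element sets is 2·4 − 1 = 7 (so min K = 7/4), attained only by arithmetic progressions.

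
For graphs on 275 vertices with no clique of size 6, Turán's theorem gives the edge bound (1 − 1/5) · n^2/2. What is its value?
Turán density bound = (4/5) · 275^2/2 = 30250

Turán's theorem: ex(n, K_{r+1}) is achieved by the complete r-partite Turán graph T(n, r) with parts as balanced as possible, and is at most (1 − 1/r) · n^2/2. For r = 5, n = 275: the density bound is (4/5) · 75625/2 = 30250. Since 5 ∣ 275, the Turán graph T(275, 5) has parts of equal size 55, and its edge count e(T(275, 5)) = 30250 attains the density bound exactly.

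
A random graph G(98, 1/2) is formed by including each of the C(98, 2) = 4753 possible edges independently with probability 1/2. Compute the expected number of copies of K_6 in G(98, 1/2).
E[# K_6] = C(98, 6) · (1/2)^C(6, 2) = 1052618392 / 2^15 = 131577299/4096 ≈ 32123.364014

For each 6-subset S of vertices (there are C(98, 6) = 1052618392 such S), let X_S = 1 if S induces a K_6 (all C(6, 2) = 15 edges present). Then P(X_S = 1) = (1/2)^15 = 1/32768. By linearity of expectation, E[# K_6] = C(98, 6) · (1/2)^15 = 1052618392 / 32768 = 131577299/4096 ≈ 32123.364014.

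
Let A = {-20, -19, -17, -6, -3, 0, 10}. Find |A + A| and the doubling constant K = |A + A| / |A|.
K = |A + A| / |A| = 24/7

Enumerate A + A = {a + b : a, b ∈ A}. With |A| = 7, there are |A|^2 = 49 ordered sum pairs; collecting distinct values, A + A = {-40, -39, -38, -37, -36, -34, -26, -25, -23, -22, -20, -19, -17, -12, -10, -9, -7, -6, -3, 0, 4, 7, 10, 20}, so |A + A| = 24. Thus K = 24/7. For comparison, the minimum possible |A + A| over all 7-element sets is 2·7 − 1 = 13 (so min K = 13/7), attained only by arithmetic progressions.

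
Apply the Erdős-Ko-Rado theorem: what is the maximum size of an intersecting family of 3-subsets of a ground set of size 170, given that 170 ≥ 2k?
max |F| = C(169, 2) = 14196

The Erdős-Ko-Rado theorem states: for n ≥ 2k, an intersecting family of k-subsets of an n-element set has size at most C(n − 1, k − 1), with equality for 'star' families {A ⊆ [n] : |A| = k, i ∈ A} (fix an element i). For n = 170, k = 3: C(169, 2) = 14196.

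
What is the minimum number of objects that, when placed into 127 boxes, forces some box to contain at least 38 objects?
n = (38 − 1)·127 + 1 = 4700

By the generalised pigeonhole principle, to guarantee some box contains ≥ r objects we need more than (r − 1) · k objects total. Threshold: n = (r − 1) · k + 1. With r = 38 and k = 127: n = 37 · 127 + 1 = 4699 + 1 = 4700. For n = 4699 = 37 · 127, we can put exactly 37 objects in every box, avoiding 38 in any single one — so 4700 is tight.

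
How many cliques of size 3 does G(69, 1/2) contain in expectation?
E[# K_3] = C(69, 3) · (1/2)^C(3, 2) = 52394 / 2^3 = 26197/4 = 6549.25

For each 3-subset S of vertices (there are C(69, 3) = 52394 such S), let X_S = 1 if S induces a K_3 (all C(3, 2) = 3 edges present). Then P(X_S = 1) = (1/2)^3 = 1/8. By linearity of expectation, E[# K_3] = C(69, 3) · (1/2)^3 = 52394 / 8 = 26197/4 = 6549.25.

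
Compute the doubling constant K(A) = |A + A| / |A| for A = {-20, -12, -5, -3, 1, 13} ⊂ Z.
K = |A + A| / |A| = 21/6 = 7/2

Enumerate A + A = {a + b : a, b ∈ A}. With |A| = 6, there are |A|^2 = 36 ordered sum pairs; collecting distinct values, A + A = {-40, -32, -25, -24, -23, -19, -17, -15, -11, -10, -8, -7, -6, -4, -2, 1, 2, 8, 10, 14, 26}, so |A + A| = 21. Thus K = 21/6 = 7/2. For comparison, the minimum possible |A + A| over all 6-element sets is 2·6 − 1 = 11 (so min K = 11/6), attained only by arithmetic progressions.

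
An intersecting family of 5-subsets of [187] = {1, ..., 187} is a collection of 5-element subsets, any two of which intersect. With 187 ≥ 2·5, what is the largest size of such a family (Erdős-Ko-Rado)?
max |F| = C(186, 4) = 48277230

Erdős-Ko-Rado (1961): when n ≥ 2k, max |F| = C(n−1, k−1). The bound is attained by the star {A : i ∈ A} for any fixed i ∈ [n]. Here C(187−1, 5−1) = C(186, 4) = 48277230.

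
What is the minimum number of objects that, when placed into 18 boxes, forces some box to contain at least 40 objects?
n = (40 − 1)·18 + 1 = 703

By the generalised pigeonhole principle, to guarantee some box contains ≥ r objects we need more than (r − 1) · k objects total. Threshold: n = (r − 1) · k + 1. With r = 40 and k = 18: n = 39 · 18 + 1 = 702 + 1 = 703. For n = 702 = 39 · 18, we can put exactly 39 objects in every box, avoiding 40 in any single one — so 703 is tight.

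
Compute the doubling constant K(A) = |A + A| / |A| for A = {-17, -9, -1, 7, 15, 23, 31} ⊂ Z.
K = |A + A| / |A| = 13/7

Enumerate A + A = {a + b : a, b ∈ A}. With |A| = 7, there are |A|^2 = 49 ordered sum pairs; collecting distinct values, A + A = {-34, -26, -18, -10, -2, 6, 14, 22, 30, 38, 46, 54, 62}, so |A + A| = 13. Thus K = 13/7. Here |A + A| = 2|A| − 1 = 13, the minimum possible — so K = 13/7 is minimal, which holds iff A is an arithmetic progression.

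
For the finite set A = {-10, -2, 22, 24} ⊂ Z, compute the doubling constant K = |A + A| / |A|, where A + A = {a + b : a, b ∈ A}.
K = |A + A| / |A| = 10/4 = 5/2

Enumerate A + A = {a + b : a, b ∈ A}. With |A| = 4, there are |A|^2 = 16 ordered sum pairs; collecting distinct values, A + A = {-20, -12, -4, 12, 14, 20, 22, 44, 46, 48}, so |A + A| = 10. Thus K = 10/4 = 5/2. For comparison, the minimum possible |A + A| over all 4-element sets is 2·4 − 1 = 7 (so min K = 7/4), attained only by arithmetic progressions.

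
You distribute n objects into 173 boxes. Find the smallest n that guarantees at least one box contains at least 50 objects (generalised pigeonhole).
n = (50 − 1)·173 + 1 = 8478

By the generalised pigeonhole principle, to guarantee some box contains ≥ r objects we need more than (r − 1) · k objects total. Threshold: n = (r − 1) · k + 1. With r = 50 and k = 173: n = 49 · 173 + 1 = 8477 + 1 = 8478. For n = 8477 = 49 · 173, we can put exactly 49 objects in every box, avoiding 50 in any single one — so 8478 is tight.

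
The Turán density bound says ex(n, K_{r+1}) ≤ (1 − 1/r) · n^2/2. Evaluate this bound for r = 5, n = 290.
Turán density bound = (4/5) · 290^2/2 = 33640

Turán's theorem: ex(n, K_{r+1}) is achieved by the complete r-partite Turán graph T(n, r) with parts as balanced as possible, and is at most (1 − 1/r) · n^2/2. For r = 5, n = 290: the density bound is (4/5) · 84100/2 = 33640. Since 5 ∣ 290, the Turán graph T(290, 5) has parts of equal size 58, and its edge count e(T(290, 5)) = 33640 attains the density bound exactly.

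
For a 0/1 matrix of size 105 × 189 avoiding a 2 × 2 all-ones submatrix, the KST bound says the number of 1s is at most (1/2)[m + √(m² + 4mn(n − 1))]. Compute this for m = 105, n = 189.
z(105, 189; 2, 2) ≤ (1/2)[105 + √(105² + 4·105·189·188)] = (1/2)[105 + √14934465] = 1984.7568

Kővári–Sós–Turán: let r_1, ..., r_105 be the row sums and z = Σ r_i the total number of 1s. Each pair of columns can share at most one row with both entries 1 (else a 2×2 all-ones block appears), so Σ_i C(r_i, 2) ≤ C(189, 2) = 17766. By convexity Σ_i C(r_i, 2) ≥ 105·C(z/105, 2) = z(z − 105)/(2·105), giving z² − 105z − 105·189·188 ≤ 0 and hence z ≤ (1/2)[105 + √(11025 + 4·3730860)] = (1/2)[105 + √14934465] ≈ (1/2)(105 + 3864.5136) = 1984.7568.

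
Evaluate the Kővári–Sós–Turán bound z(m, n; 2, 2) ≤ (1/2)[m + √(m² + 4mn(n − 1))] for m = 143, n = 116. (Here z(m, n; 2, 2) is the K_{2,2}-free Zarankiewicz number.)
z(143, 116; 2, 2) ≤ (1/2)[143 + √(143² + 4·143·116·115)] = (1/2)[143 + √7650929] = 1454.5156

Kővári–Sós–Turán: let r_1, ..., r_143 be the row sums and z = Σ r_i the total number of 1s. Each pair of columns can share at most one row with both entries 1 (else a 2×2 all-ones block appears), so Σ_i C(r_i, 2) ≤ C(116, 2) = 6670. By convexity Σ_i C(r_i, 2) ≥ 143·C(z/143, 2) = z(z − 143)/(2·143), giving z² − 143z − 143·116·115 ≤ 0 and hence z ≤ (1/2)[143 + √(20449 + 4·1907620)] = (1/2)[143 + √7650929] ≈ (1/2)(143 + 2766.0313) = 1454.5156.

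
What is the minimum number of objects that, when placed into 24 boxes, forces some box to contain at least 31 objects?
n = (31 − 1)·24 + 1 = 721

By the generalised pigeonhole principle, to guarantee some box contains ≥ r objects we need more than (r − 1) · k objects total. Threshold: n = (r − 1) · k + 1. With r = 31 and k = 24: n = 30 · 24 + 1 = 720 + 1 = 721. For n = 720 = 30 · 24, we can put exactly 30 objects in every box, avoiding 31 in any single one — so 721 is tight.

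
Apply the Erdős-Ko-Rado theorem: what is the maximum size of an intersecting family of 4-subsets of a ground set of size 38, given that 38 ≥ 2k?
max |F| = C(37, 3) = 7770

The Erdős-Ko-Rado theorem states: for n ≥ 2k, an intersecting family of k-subsets of an n-element set has size at most C(n − 1, k − 1), with equality for 'star' families {A ⊆ [n] : |A| = k, i ∈ A} (fix an element i). For n = 38, k = 4: C(37, 3) = 7770.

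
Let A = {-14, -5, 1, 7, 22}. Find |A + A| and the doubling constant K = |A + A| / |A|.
K = |A + A| / |A| = 13/5

Enumerate A + A = {a + b : a, b ∈ A}. With |A| = 5, there are |A|^2 = 25 ordered sum pairs; collecting distinct values, A + A = {-28, -19, -13, -10, -7, -4, 2, 8, 14, 17, 23, 29, 44}, so |A + A| = 13. Thus K = 13/5. For comparison, the minimum possible |A + A| over all 5-element sets is 2·5 − 1 = 9 (so min K = 9/5), attained only by arithmetic progressions.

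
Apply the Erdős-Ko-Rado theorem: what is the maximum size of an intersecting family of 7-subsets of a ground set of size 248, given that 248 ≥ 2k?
max |F| = C(247, 6) = 296672379003

The Erdős-Ko-Rado theorem states: for n ≥ 2k, an intersecting family of k-subsets of an n-element set has size at most C(n − 1, k − 1), with equality for 'star' families {A ⊆ [n] : |A| = k, i ∈ A} (fix an element i). For n = 248, k = 7: C(247, 6) = 296672379003.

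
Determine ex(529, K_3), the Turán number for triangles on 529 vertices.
ex(529, K_3) = ⌊529^2/4⌋ = 69960

Mantel (1907): a triangle-free graph on n vertices has at most ⌊n^2/4⌋ edges, with equality for the complete bipartite graph K_{⌊n/2⌋, ⌈n/2⌉}. For n = 529: ⌊529^2/4⌋ = ⌊279841/4⌋ = 69960. The extremal graph is K_{264, 265}, which has 264·265 = 69960 edges.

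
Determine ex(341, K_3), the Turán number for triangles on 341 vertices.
ex(341, K_3) = ⌊341^2/4⌋ = 29070

Mantel (1907): a triangle-free graph on n vertices has at most ⌊n^2/4⌋ edges, with equality for the complete bipartite graph K_{⌊n/2⌋, ⌈n/2⌉}. For n = 341: ⌊341^2/4⌋ = ⌊116281/4⌋ = 29070. The extremal graph is K_{170, 171}, which has 170·171 = 29070 edges.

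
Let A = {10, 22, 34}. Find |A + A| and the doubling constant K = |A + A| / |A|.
K = |A + A| / |A| = 5/3

Enumerate A + A = {a + b : a, b ∈ A}. With |A| = 3, there are |A|^2 = 9 ordered sum pairs; collecting distinct values, A + A = {20, 32, 44, 56, 68}, so |A + A| = 5. Thus K = 5/3. Here |A + A| = 2|A| − 1 = 5, the minimum possible — so K = 5/3 is minimal, which holds iff A is an arithmetic progression.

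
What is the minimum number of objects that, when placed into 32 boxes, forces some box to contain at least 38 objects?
n = (38 − 1)·32 + 1 = 1185

By the generalised pigeonhole principle, to guarantee some box contains ≥ r objects we need more than (r − 1) · k objects total. Threshold: n = (r − 1) · k + 1. With r = 38 and k = 32: n = 37 · 32 + 1 = 1184 + 1 = 1185. For n = 1184 = 37 · 32, we can put exactly 37 objects in every box, avoiding 38 in any single one — so 1185 is tight.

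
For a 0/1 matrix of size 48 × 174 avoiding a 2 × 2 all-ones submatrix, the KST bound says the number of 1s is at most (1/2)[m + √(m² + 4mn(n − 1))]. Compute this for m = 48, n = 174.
z(48, 174; 2, 2) ≤ (1/2)[48 + √(48² + 4·48·174·173)] = (1/2)[48 + √5781888] = 1226.2778

Kővári–Sós–Turán: let r_1, ..., r_48 be the row sums and z = Σ r_i the total number of 1s. Each pair of columns can share at most one row with both entries 1 (else a 2×2 all-ones block appears), so Σ_i C(r_i, 2) ≤ C(174, 2) = 15051. By convexity Σ_i C(r_i, 2) ≥ 48·C(z/48, 2) = z(z − 48)/(2·48), giving z² − 48z − 48·174·173 ≤ 0 and hence z ≤ (1/2)[48 + √(2304 + 4·1444896)] = (1/2)[48 + √5781888] ≈ (1/2)(48 + 2404.5557) = 1226.2778.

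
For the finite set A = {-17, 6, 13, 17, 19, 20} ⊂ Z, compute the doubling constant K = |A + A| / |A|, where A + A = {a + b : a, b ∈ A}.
K = |A + A| / |A| = 20/6 = 10/3

Enumerate A + A = {a + b : a, b ∈ A}. With |A| = 6, there are |A|^2 = 36 ordered sum pairs; collecting distinct values, A + A = {-34, -11, -4, 0, 2, 3, 12, 19, 23, 25, 26, 30, 32, 33, 34, 36, 37, 38, 39, 40}, so |A + A| = 20. Thus K = 20/6 = 10/3. For comparison, the minimum possible |A + A| over all 6-element sets is 2·6 − 1 = 11 (so min K = 11/6), attained only by arithmetic progressions.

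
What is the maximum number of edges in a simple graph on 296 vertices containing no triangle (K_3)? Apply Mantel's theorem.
ex(296, K_3) = ⌊296^2/4⌋ = 21904

Mantel (1907): a triangle-free graph on n vertices has at most ⌊n^2/4⌋ edges, with equality for the complete bipartite graph K_{⌊n/2⌋, ⌈n/2⌉}. For n = 296: ⌊296^2/4⌋ = ⌊87616/4⌋ = 21904. The extremal graph is K_{148, 148}, which has 148·148 = 21904 edges.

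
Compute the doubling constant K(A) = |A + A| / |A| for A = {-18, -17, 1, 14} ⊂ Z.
K = |A + A| / |A| = 10/4 = 5/2

Enumerate A + A = {a + b : a, b ∈ A}. With |A| = 4, there are |A|^2 = 16 ordered sum pairs; collecting distinct values, A + A = {-36, -35, -34, -17, -16, -4, -3, 2, 15, 28}, so |A + A| = 10. Thus K = 10/4 = 5/2. For comparison, the minimum possible |A + A| over all 4-element sets is 2·4 − 1 = 7 (so min K = 7/4), attained only by arithmetic progressions.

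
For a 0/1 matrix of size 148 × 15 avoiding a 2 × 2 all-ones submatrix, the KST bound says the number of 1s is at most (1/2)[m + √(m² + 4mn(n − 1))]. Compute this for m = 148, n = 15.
z(148, 15; 2, 2) ≤ (1/2)[148 + √(148² + 4·148·15·14)] = (1/2)[148 + √146224] = 265.1962

Kővári–Sós–Turán: let r_1, ..., r_148 be the row sums and z = Σ r_i the total number of 1s. Each pair of columns can share at most one row with both entries 1 (else a 2×2 all-ones block appears), so Σ_i C(r_i, 2) ≤ C(15, 2) = 105. By convexity Σ_i C(r_i, 2) ≥ 148·C(z/148, 2) = z(z − 148)/(2·148), giving z² − 148z − 148·15·14 ≤ 0 and hence z ≤ (1/2)[148 + √(21904 + 4·31080)] = (1/2)[148 + √146224] ≈ (1/2)(148 + 382.3925) = 265.1962.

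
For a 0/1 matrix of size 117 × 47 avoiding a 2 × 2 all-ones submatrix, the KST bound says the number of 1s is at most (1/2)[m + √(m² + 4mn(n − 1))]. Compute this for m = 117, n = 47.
z(117, 47; 2, 2) ≤ (1/2)[117 + √(117² + 4·117·47·46)] = (1/2)[117 + √1025505] = 564.8361

Kővári–Sós–Turán: let r_1, ..., r_117 be the row sums and z = Σ r_i the total number of 1s. Each pair of columns can share at most one row with both entries 1 (else a 2×2 all-ones block appears), so Σ_i C(r_i, 2) ≤ C(47, 2) = 1081. By convexity Σ_i C(r_i, 2) ≥ 117·C(z/117, 2) = z(z − 117)/(2·117), giving z² − 117z − 117·47·46 ≤ 0 and hence z ≤ (1/2)[117 + √(13689 + 4·252954)] = (1/2)[117 + √1025505] ≈ (1/2)(117 + 1012.6722) = 564.8361.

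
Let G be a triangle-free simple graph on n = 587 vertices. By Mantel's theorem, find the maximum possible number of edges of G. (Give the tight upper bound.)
ex(587, K_3) = ⌊587^2/4⌋ = 86142

Mantel (1907): a triangle-free graph on n vertices has at most ⌊n^2/4⌋ edges, with equality for the complete bipartite graph K_{⌊n/2⌋, ⌈n/2⌉}. For n = 587: ⌊587^2/4⌋ = ⌊344569/4⌋ = 86142. The extremal graph is K_{293, 294}, which has 293·294 = 86142 edges.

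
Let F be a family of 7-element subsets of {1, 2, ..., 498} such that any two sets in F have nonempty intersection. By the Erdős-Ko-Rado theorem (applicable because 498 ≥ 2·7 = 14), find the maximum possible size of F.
max |F| = C(497, 6) = 20307185626728

Erdős-Ko-Rado (1961): when n ≥ 2k, max |F| = C(n−1, k−1). The bound is attained by the star {A : i ∈ A} for any fixed i ∈ [n]. Here C(498−1, 7−1) = C(497, 6) = 20307185626728.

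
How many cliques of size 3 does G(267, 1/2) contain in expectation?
E[# K_3] = C(267, 3) · (1/2)^C(3, 2) = 3136805 / 2^3 = 392100.625

For each 3-subset S of vertices (there are C(267, 3) = 3136805 such S), let X_S = 1 if S induces a K_3 (all C(3, 2) = 3 edges present). Then P(X_S = 1) = (1/2)^3 = 1/8. By linearity of expectation, E[# K_3] = C(267, 3) · (1/2)^3 = 3136805 / 8 = 392100.625.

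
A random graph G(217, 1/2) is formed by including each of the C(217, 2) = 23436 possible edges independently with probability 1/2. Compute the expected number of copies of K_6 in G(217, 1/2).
E[# K_6] = C(217, 6) · (1/2)^C(6, 2) = 135253554156 / 2^15 = 33813388539/8192 ≈ 4127610.905640

For each 6-subset S of vertices (there are C(217, 6) = 135253554156 such S), let X_S = 1 if S induces a K_6 (all C(6, 2) = 15 edges present). Then P(X_S = 1) = (1/2)^15 = 1/32768. By linearity of expectation, E[# K_6] = C(217, 6) · (1/2)^15 = 135253554156 / 32768 = 33813388539/8192 ≈ 4127610.905640.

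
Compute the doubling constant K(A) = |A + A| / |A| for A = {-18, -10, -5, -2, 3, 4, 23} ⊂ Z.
K = |A + A| / |A| = 25/7

Enumerate A + A = {a + b : a, b ∈ A}. With |A| = 7, there are |A|^2 = 49 ordered sum pairs; collecting distinct values, A + A = {-36, -28, -23, -20, -15, -14, -12, -10, -7, -6, -4, -2, -1, 1, 2, 5, 6, 7, 8, 13, 18, 21, 26, 27, 46}, so |A + A| = 25. Thus K = 25/7. For comparison, the minimum possible |A + A| over all 7-element sets is 2·7 − 1 = 13 (so min K = 13/7), attained only by arithmetic progressions.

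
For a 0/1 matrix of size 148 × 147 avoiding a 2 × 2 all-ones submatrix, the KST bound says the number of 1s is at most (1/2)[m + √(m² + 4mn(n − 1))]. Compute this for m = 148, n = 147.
z(148, 147; 2, 2) ≤ (1/2)[148 + √(148² + 4·148·147·146)] = (1/2)[148 + √12727408] = 1857.7746

Kővári–Sós–Turán: let r_1, ..., r_148 be the row sums and z = Σ r_i the total number of 1s. Each pair of columns can share at most one row with both entries 1 (else a 2×2 all-ones block appears), so Σ_i C(r_i, 2) ≤ C(147, 2) = 10731. By convexity Σ_i C(r_i, 2) ≥ 148·C(z/148, 2) = z(z − 148)/(2·148), giving z² − 148z − 148·147·146 ≤ 0 and hence z ≤ (1/2)[148 + √(21904 + 4·3176376)] = (1/2)[148 + √12727408] ≈ (1/2)(148 + 3567.5493) = 1857.7746.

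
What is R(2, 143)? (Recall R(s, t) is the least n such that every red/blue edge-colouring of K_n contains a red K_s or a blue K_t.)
R(2, 143) = 143

R(2, k) = k for all k ≥ 2: in a 2-colouring of K_k, either some edge is red (a red K_2) or all edges are blue (a blue K_k). And K_{142} coloured all-blue has no blue K_143, so R(2, 143) > 142. Hence R(2, 143) = 143.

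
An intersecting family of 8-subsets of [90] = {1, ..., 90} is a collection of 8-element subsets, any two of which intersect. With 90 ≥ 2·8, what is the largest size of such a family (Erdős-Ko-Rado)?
max |F| = C(89, 7) = 6890268572

The Erdős-Ko-Rado theorem states: for n ≥ 2k, an intersecting family of k-subsets of an n-element set has size at most C(n − 1, k − 1), with equality for 'star' families {A ⊆ [n] : |A| = k, i ∈ A} (fix an element i). For n = 90, k = 8: C(89, 7) = 6890268572.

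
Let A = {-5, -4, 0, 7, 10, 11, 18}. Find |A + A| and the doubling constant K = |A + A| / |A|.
K = |A + A| / |A| = 24/7

Enumerate A + A = {a + b : a, b ∈ A}. With |A| = 7, there are |A|^2 = 49 ordered sum pairs; collecting distinct values, A + A = {-10, -9, -8, -5, -4, 0, 2, 3, 5, 6, 7, 10, 11, 13, 14, 17, 18, 20, 21, 22, 25, 28, 29, 36}, so |A + A| = 24. Thus K = 24/7. For comparison, the minimum possible |A + A| over all 7-element sets is 2·7 − 1 = 13 (so min K = 13/7), attained only by arithmetic progressions.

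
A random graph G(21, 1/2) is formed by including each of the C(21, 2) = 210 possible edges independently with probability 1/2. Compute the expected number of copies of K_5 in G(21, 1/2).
E[# K_5] = C(21, 5) · (1/2)^C(5, 2) = 20349 / 2^10 ≈ 19.872070

For each 5-subset S of vertices (there are C(21, 5) = 20349 such S), let X_S = 1 if S induces a K_5 (all C(5, 2) = 10 edges present). Then P(X_S = 1) = (1/2)^10 = 1/1024. By linearity of expectation, E[# K_5] = C(21, 5) · (1/2)^10 = 20349 / 1024 ≈ 19.872070.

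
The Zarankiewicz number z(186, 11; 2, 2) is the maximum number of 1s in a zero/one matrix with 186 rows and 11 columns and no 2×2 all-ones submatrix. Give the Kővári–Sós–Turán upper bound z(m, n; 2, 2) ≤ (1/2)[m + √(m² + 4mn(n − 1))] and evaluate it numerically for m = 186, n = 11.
z(186, 11; 2, 2) ≤ (1/2)[186 + √(186² + 4·186·11·10)] = (1/2)[186 + √116436] = 263.6136

Kővári–Sós–Turán: let r_1, ..., r_186 be the row sums and z = Σ r_i the total number of 1s. Each pair of columns can share at most one row with both entries 1 (else a 2×2 all-ones block appears), so Σ_i C(r_i, 2) ≤ C(11, 2) = 55. By convexity Σ_i C(r_i, 2) ≥ 186·C(z/186, 2) = z(z − 186)/(2·186), giving z² − 186z − 186·11·10 ≤ 0 and hence z ≤ (1/2)[186 + √(34596 + 4·20460)] = (1/2)[186 + √116436] ≈ (1/2)(186 + 341.2272) = 263.6136.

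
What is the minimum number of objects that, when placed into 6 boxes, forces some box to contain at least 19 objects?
n = (19 − 1)·6 + 1 = 109

By the generalised pigeonhole principle, to guarantee some box contains ≥ r objects we need more than (r − 1) · k objects total. Threshold: n = (r − 1) · k + 1. With r = 19 and k = 6: n = 18 · 6 + 1 = 108 + 1 = 109. For n = 108 = 18 · 6, we can put exactly 18 objects in every box, avoiding 19 in any single one — so 109 is tight.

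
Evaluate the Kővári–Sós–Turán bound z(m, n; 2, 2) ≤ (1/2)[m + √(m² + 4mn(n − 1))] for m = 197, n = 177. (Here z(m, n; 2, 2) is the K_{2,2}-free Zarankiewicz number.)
z(197, 177; 2, 2) ≤ (1/2)[197 + √(197² + 4·197·177·176)] = (1/2)[197 + √24586585] = 2577.7431

Kővári–Sós–Turán: let r_1, ..., r_197 be the row sums and z = Σ r_i the total number of 1s. Each pair of columns can share at most one row with both entries 1 (else a 2×2 all-ones block appears), so Σ_i C(r_i, 2) ≤ C(177, 2) = 15576. By convexity Σ_i C(r_i, 2) ≥ 197·C(z/197, 2) = z(z − 197)/(2·197), giving z² − 197z − 197·177·176 ≤ 0 and hence z ≤ (1/2)[197 + √(38809 + 4·6136944)] = (1/2)[197 + √24586585] ≈ (1/2)(197 + 4958.4862) = 2577.7431.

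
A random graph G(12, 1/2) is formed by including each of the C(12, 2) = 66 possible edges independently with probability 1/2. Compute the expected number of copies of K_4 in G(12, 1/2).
E[# K_4] = C(12, 4) · (1/2)^C(4, 2) = 495 / 2^6 = 7.734375

For each 4-subset S of vertices (there are C(12, 4) = 495 such S), let X_S = 1 if S induces a K_4 (all C(4, 2) = 6 edges present). Then P(X_S = 1) = (1/2)^6 = 1/64. By linearity of expectation, E[# K_4] = C(12, 4) · (1/2)^6 = 495 / 64 = 7.734375.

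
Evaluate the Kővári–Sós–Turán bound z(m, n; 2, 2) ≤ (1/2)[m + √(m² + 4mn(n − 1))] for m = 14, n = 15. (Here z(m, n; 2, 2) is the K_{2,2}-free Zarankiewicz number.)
z(14, 15; 2, 2) ≤ (1/2)[14 + √(14² + 4·14·15·14)] = (1/2)[14 + √11956] = 61.6717

Kővári–Sós–Turán: let r_1, ..., r_14 be the row sums and z = Σ r_i the total number of 1s. Each pair of columns can share at most one row with both entries 1 (else a 2×2 all-ones block appears), so Σ_i C(r_i, 2) ≤ C(15, 2) = 105. By convexity Σ_i C(r_i, 2) ≥ 14·C(z/14, 2) = z(z − 14)/(2·14), giving z² − 14z − 14·15·14 ≤ 0 and hence z ≤ (1/2)[14 + √(196 + 4·2940)] = (1/2)[14 + √11956] ≈ (1/2)(14 + 109.3435) = 61.6717.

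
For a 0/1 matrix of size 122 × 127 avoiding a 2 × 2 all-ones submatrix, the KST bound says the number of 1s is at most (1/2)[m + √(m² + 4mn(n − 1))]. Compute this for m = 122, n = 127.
z(122, 127; 2, 2) ≤ (1/2)[122 + √(122² + 4·122·127·126)] = (1/2)[122 + √7823860] = 1459.5582

Kővári–Sós–Turán: let r_1, ..., r_122 be the row sums and z = Σ r_i the total number of 1s. Each pair of columns can share at most one row with both entries 1 (else a 2×2 all-ones block appears), so Σ_i C(r_i, 2) ≤ C(127, 2) = 8001. By convexity Σ_i C(r_i, 2) ≥ 122·C(z/122, 2) = z(z − 122)/(2·122), giving z² − 122z − 122·127·126 ≤ 0 and hence z ≤ (1/2)[122 + √(14884 + 4·1952244)] = (1/2)[122 + √7823860] ≈ (1/2)(122 + 2797.1164) = 1459.5582.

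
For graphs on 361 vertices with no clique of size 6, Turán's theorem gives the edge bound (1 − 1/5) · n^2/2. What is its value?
Turán density bound = (4/5) · 361^2/2 = 260642/5 ≈ 52128.4

Turán's theorem: ex(n, K_{r+1}) is achieved by the complete r-partite Turán graph T(n, r) with parts as balanced as possible, and is at most (1 − 1/r) · n^2/2. For r = 5, n = 361: the density bound is (4/5) · 130321/2 = 260642/5 ≈ 52128.4. The integer-valued extremum is e(T(361, 5)) = 52128, which is strictly less than the density bound 260642/5 since 5 ∤ 361 (the parts of T(361, 5) cannot all be equal).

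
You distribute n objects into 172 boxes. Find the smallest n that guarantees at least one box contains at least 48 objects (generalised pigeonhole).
n = (48 − 1)·172 + 1 = 8085

By the generalised pigeonhole principle, to guarantee some box contains ≥ r objects we need more than (r − 1) · k objects total. Threshold: n = (r − 1) · k + 1. With r = 48 and k = 172: n = 47 · 172 + 1 = 8084 + 1 = 8085. For n = 8084 = 47 · 172, we can put exactly 47 objects in every box, avoiding 48 in any single one — so 8085 is tight.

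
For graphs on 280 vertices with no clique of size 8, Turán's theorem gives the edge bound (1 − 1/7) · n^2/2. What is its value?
Turán density bound = (6/7) · 280^2/2 = 33600

Turán's theorem: ex(n, K_{r+1}) is achieved by the complete r-partite Turán graph T(n, r) with parts as balanced as possible, and is at most (1 − 1/r) · n^2/2. For r = 7, n = 280: the density bound is (6/7) · 78400/2 = 33600. Since 7 ∣ 280, the Turán graph T(280, 7) has parts of equal size 40, and its edge count e(T(280, 7)) = 33600 attains the density bound exactly.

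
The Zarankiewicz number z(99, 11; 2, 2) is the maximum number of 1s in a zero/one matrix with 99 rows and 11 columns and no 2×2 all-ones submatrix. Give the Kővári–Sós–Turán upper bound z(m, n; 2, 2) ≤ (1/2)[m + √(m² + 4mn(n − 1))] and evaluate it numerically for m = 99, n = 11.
z(99, 11; 2, 2) ≤ (1/2)[99 + √(99² + 4·99·11·10)] = (1/2)[99 + √53361] = 165

Kővári–Sós–Turán: let r_1, ..., r_99 be the row sums and z = Σ r_i the total number of 1s. Each pair of columns can share at most one row with both entries 1 (else a 2×2 all-ones block appears), so Σ_i C(r_i, 2) ≤ C(11, 2) = 55. By convexity Σ_i C(r_i, 2) ≥ 99·C(z/99, 2) = z(z − 99)/(2·99), giving z² − 99z − 99·11·10 ≤ 0 and hence z ≤ (1/2)[99 + √(9801 + 4·10890)] = (1/2)[99 + √53361] ≈ (1/2)(99 + 231) = 165.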